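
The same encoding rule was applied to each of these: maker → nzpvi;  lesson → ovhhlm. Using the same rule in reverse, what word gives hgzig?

start

Each pair mirrors across the alphabet (m↔n, a↔z, k↔p): positions sum to 25. Each letter is replaced by its mirror in the alphabet: a↔z, b↔y, c↔x, and so on (the Atbash cipher).
Decoding hgzig: h↔s, g↔t, z↔a, i↔r, g↔t.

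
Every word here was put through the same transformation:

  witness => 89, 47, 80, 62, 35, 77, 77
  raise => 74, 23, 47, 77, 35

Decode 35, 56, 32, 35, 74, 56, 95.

Each letter becomes 3×(its alphabet position, a=1..z=26) + 20.
Decoding 35, 56, 32, 35, 74, 56, 95: 35→(35−20)÷3=5=e, 56→(56−20)÷3=12=l, 32→(32−20)÷3=4=d, 35→(35−20)÷3=5=e, 74→(74−20)÷3=18=r, 56→(56−20)÷3=12=l, 95→(95−20)÷3=25=y.

elderly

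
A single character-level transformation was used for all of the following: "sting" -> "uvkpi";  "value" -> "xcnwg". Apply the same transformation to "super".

Compare letters: s→u is +2, t→v is +2, i→k is +2 — a constant shift. This is a Caesar cipher with shift 2.
Applying it to super: s+2=u, u+2=w, p+2=r, e+2=g, r+2=t.

uwrgt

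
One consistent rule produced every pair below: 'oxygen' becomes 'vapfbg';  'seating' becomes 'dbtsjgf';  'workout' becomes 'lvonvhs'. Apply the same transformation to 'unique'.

hgjzhb

This is an affine cipher: with a=0,…,z=25, each position x becomes (15x+19) mod 26.
Applying it to unique: u(20)→15·20+19≡7=h; n(13)→15·13+19≡6=g; i(8)→15·8+19≡9=j; q(16)→15·16+19≡25=z; u(20)→15·20+19≡7=h; e(4)→15·4+19≡1=b (all mod 26).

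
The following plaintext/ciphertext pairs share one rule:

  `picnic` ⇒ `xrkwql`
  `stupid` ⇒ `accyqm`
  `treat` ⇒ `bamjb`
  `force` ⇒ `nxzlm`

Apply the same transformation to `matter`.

Shifts by position in picnic: pos 0: p→x (+8), pos 1: i→r (+9), pos 2: c→k (+8), pos 3: n→w (+9) — repeating every 2. It's a Vigenère-style cipher with numeric key [8,9]: position i shifts by key[i mod 2].
On matter: m+8=u, a+9=j, t+8=b, t+9=c, e+8=m, r+9=a.

ujbcma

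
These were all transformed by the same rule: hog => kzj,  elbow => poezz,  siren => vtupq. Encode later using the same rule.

olwpu

The shift depends on letter class: consonant h→k is +3, but vowel o→z is +11. The rule splits by letter class: vowels +11, consonants +3.
For later: l(cons)+3=o, a(vowel)+11=l, t(cons)+3=w, e(vowel)+11=p, r(cons)+3=u.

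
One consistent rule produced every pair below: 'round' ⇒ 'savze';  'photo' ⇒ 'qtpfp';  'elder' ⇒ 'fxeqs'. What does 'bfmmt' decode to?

atlas

Shifts by position in round: pos 0: r→s (+1), pos 1: o→a (+12), pos 2: u→v (+1), pos 3: n→z (+12) — repeating every 2. It's a Vigenère-style cipher with numeric key [1,12]: position i shifts by key[i mod 2].
Undoing it on bfmmt: b−1=a, f−12=t, m−1=l, m−12=a, t−1=s.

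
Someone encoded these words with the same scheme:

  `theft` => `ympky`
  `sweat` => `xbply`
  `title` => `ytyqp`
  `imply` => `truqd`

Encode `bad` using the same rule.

The shift depends on letter class: consonant t→y is +5, but vowel e→p is +11. Vowels shift forward by 11 and consonants shift forward by 5.
Applying it to bad: b(cons)+5=g, a(vowel)+11=l, d(cons)+5=i.

gli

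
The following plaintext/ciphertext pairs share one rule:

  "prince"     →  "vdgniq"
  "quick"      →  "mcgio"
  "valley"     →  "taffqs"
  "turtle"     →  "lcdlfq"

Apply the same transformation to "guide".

p(15)→v(21) and r(17)→d(3) fit y≡17x+0 (mod 26); the inverse of 17 mod 26 is 23. This is an affine cipher: with a=0,…,z=25, each position x becomes (17x+0) mod 26.
For guide: g(6)→17·6+0≡24=y; u(20)→17·20+0≡2=c; i(8)→17·8+0≡6=g; d(3)→17·3+0≡25=z; e(4)→17·4+0≡16=q (all mod 26).

ycgzq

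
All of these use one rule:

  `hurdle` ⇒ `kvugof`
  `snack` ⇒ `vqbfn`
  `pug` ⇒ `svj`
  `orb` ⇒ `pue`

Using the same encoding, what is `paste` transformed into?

sbvwf

The shift depends on letter class: consonant h→k is +3, but vowel u→v is +1. Two shifts are in play — +1 for a/e/i/o/u, +3 for every other letter.
On paste: p(cons)+3=s, a(vowel)+1=b, s(cons)+3=v, t(cons)+3=w, e(vowel)+1=f.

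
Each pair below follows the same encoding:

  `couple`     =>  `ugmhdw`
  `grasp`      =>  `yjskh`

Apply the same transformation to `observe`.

Compare letters: c→u is +18, o→g is +18, u→m is +18 — a constant shift. Every letter moves 18 places later in the alphabet, wrapping around z→a.
For observe: o+18=g, b+18=t, s+18=k, e+18=w, r+18=j, v+18=n, e+18=w.

gtkwjnw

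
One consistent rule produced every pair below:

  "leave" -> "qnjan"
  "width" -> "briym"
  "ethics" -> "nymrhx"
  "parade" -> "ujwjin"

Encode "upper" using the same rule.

The shift depends on letter class: consonant l→q is +5, but vowel e→n is +9. The rule splits by letter class: vowels +9, consonants +5.
Applying it to upper: u(vowel)+9=d, p(cons)+5=u, p(cons)+5=u, e(vowel)+9=n, r(cons)+5=w.

duunw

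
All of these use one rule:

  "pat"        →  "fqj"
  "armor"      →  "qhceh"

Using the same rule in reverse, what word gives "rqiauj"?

basket

Compare letters: p→f is +16, a→q is +16, t→j is +16 — a constant shift. This is a Caesar cipher with shift 16.
Decoding rqiauj: r−16=b, q−16=a, i−16=s, a−16=k, u−16=e, j−16=t.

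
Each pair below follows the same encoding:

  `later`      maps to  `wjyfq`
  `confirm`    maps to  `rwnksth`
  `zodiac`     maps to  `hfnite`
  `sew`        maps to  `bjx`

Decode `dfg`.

The output letters match the input read backwards, each shifted +5: later reversed is retal. Read the word backwards and shift each letter +5.
Undoing it on dfg: shift back: d−5=y, f−5=a, g−5=b → yab; then reverse → bay.

bay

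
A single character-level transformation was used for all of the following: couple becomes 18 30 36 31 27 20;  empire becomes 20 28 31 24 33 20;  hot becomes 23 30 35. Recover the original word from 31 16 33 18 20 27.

The number is (letter's place in the alphabet, a=1) + 15.
Undoing it on 31 16 33 18 20 27: 31→(31−15)÷1=16=p, 16→(16−15)÷1=1=a, 33→(33−15)÷1=18=r, 18→(18−15)÷1=3=c, 20→(20−15)÷1=5=e, 27→(27−15)÷1=12=l.

parcel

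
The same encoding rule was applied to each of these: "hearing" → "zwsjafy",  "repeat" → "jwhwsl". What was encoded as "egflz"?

Compare letters: h→z is +18, e→w is +18, a→s is +18 — a constant shift. Each letter is shifted forward by 18 in the alphabet (a Caesar shift of +18).
Undoing it on egflz: e−18=m, g−18=o, f−18=n, l−18=t, z−18=h.

month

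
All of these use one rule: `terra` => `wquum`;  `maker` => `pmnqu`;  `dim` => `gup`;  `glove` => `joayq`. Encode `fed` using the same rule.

The shift depends on letter class: consonant t→w is +3, but vowel e→q is +12. Two shifts are in play — +12 for a/e/i/o/u, +3 for every other letter.
Applying it to fed: f(cons)+3=i, e(vowel)+12=q, d(cons)+3=g.

iqg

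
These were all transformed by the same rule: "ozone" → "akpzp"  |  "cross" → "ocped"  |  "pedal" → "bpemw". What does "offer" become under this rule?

Shifts by position in ozone: pos 0: o→a (+12), pos 1: z→k (+11), pos 2: o→p (+1), pos 3: n→z (+12), pos 4: e→p (+11) — repeating every 3. It's a Vigenère-style cipher with numeric key [12,11,1]: position i shifts by key[i mod 3].
Applying it to offer: o+12=a, f+11=q, f+1=g, e+12=q, r+11=c.

aqgqc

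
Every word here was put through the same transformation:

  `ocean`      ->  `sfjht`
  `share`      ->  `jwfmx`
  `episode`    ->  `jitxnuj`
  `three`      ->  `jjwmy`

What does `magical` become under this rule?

qfhnlfr

The output letters match the input read backwards, each shifted +5: ocean reversed is naeco. Two steps: reverse the string, then apply a Caesar shift of +5.
On magical: reverse → lacigam; then shift: l+5=q, a+5=f, c+5=h, i+5=n, g+5=l, a+5=f, m+5=r.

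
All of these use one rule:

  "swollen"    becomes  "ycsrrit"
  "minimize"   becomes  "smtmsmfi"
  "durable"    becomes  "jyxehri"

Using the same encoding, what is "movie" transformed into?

ssbmi

The shift depends on letter class: consonant s→y is +6, but vowel o→s is +4. Two shifts are in play — +4 for a/e/i/o/u, +6 for every other letter.
For movie: m(cons)+6=s, o(vowel)+4=s, v(cons)+6=b, i(vowel)+4=m, e(vowel)+4=i.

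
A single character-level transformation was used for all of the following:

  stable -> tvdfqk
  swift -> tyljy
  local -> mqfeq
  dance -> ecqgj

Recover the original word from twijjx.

suffer

Letter i (0-indexed) is shifted by i+1, so successive shifts are 1, 2, 3, ….
Reversing it on twijjx: t−1=s, w−2=u, i−3=f, j−4=f, j−5=e, x−6=r.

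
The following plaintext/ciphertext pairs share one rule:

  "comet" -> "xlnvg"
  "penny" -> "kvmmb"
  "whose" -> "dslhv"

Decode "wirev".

Each pair mirrors across the alphabet (c↔x, o↔l, m↔n): positions sum to 25. This is the alphabet-reversal cipher (Atbash): a becomes z, b becomes y, etc.
Undoing it on wirev: w↔d, i↔r, r↔i, e↔v, v↔e.

drive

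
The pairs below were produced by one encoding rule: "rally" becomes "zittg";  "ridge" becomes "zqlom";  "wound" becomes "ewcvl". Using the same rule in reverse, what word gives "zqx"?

rip

Every letter moves 8 places later in the alphabet, wrapping around z→a.
Undoing it on zqx: z−8=r, q−8=i, x−8=p.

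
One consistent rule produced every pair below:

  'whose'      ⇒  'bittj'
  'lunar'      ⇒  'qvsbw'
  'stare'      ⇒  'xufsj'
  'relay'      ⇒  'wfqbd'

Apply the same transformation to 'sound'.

Shifts by position in whose: pos 0: w→b (+5), pos 1: h→i (+1), pos 2: o→t (+5), pos 3: s→t (+1) — repeating every 2. The shifts repeat in a cycle of length 2: positions 0,1,… shift by +5, +1, then the pattern repeats.
For sound: s+5=x, o+1=p, u+5=z, n+1=o, d+5=i.

xpzoi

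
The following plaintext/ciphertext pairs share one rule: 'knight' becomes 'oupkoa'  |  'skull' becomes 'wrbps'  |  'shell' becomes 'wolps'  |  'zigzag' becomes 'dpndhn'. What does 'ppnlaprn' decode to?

lighting

Shifts by position in knight: pos 0: k→o (+4), pos 1: n→u (+7), pos 2: i→p (+7), pos 3: g→k (+4), pos 4: h→o (+7), pos 5: t→a (+7) — repeating every 3. A repeating key of period 3 is used — shifts +4, +7, +7 over and over.
Decoding ppnlaprn: p−4=l, p−7=i, n−7=g, l−4=h, a−7=t, p−7=i, r−4=n, n−7=g.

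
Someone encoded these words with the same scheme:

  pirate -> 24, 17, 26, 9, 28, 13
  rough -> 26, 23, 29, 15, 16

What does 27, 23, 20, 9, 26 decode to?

p is letter #16 and maps to 24: an offset of 8. The number is (letter's place in the alphabet, a=1) + 8.
Decoding 27, 23, 20, 9, 26: 27→(27−8)÷1=19=s, 23→(23−8)÷1=15=o, 20→(20−8)÷1=12=l, 9→(9−8)÷1=1=a, 26→(26−8)÷1=18=r.

solar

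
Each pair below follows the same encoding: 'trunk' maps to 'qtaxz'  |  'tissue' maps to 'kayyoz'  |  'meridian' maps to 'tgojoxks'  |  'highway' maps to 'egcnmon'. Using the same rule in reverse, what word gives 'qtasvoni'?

chipmunk

Read the word backwards and shift each letter +6.
Undoing it on qtasvoni: shift back: q−6=k, t−6=n, a−6=u, s−6=m, v−6=p, o−6=i, n−6=h, i−6=c → knumpihc; then reverse → chipmunk.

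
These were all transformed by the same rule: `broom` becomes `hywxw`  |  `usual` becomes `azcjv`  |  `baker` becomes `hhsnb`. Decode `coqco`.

white

Letter i (0-indexed) is shifted by i+6, so successive shifts are 6, 7, 8, ….
Decoding coqco: c−6=w, o−7=h, q−8=i, c−9=t, o−10=e.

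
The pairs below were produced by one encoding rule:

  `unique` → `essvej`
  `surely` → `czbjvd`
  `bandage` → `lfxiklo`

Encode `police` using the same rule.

Shifts by position in unique: pos 0: u→e (+10), pos 1: n→s (+5), pos 2: i→s (+10), pos 3: q→v (+5) — repeating every 2. It's a Vigenère-style cipher with numeric key [10,5]: position i shifts by key[i mod 2].
On police: p+10=z, o+5=t, l+10=v, i+5=n, c+10=m, e+5=j.

ztvnmj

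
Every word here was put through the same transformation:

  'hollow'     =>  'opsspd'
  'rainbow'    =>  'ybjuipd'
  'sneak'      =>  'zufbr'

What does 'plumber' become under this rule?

wsvtify

The shift depends on letter class: consonant h→o is +7, but vowel o→p is +1. Two shifts are in play — +1 for a/e/i/o/u, +7 for every other letter.
Applying it to plumber: p(cons)+7=w, l(cons)+7=s, u(vowel)+1=v, m(cons)+7=t, b(cons)+7=i, e(vowel)+1=f, r(cons)+7=y.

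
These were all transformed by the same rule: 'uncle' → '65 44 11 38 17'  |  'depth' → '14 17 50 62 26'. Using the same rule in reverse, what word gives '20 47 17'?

foe

u(#21)→65 and n(#14)→44: differences scale by 3, so n = 3·pos + 2. The formula is n = 3×(alphabet index, a=1) + 2.
Decoding 20 47 17: 20→(20−2)÷3=6=f, 47→(47−2)÷3=15=o, 17→(17−2)÷3=5=e.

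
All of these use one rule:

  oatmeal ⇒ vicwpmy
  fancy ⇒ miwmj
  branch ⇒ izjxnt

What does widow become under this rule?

dqmyh

Letter i (0-indexed) is shifted by i+7, so successive shifts are 7, 8, 9, ….
On widow: w+7=d, i+8=q, d+9=m, o+10=y, w+11=h.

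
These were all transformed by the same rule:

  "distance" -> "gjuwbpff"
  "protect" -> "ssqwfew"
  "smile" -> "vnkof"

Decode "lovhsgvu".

Shifts by position in distance: pos 0: d→g (+3), pos 1: i→j (+1), pos 2: s→u (+2), pos 3: t→w (+3), pos 4: a→b (+1), pos 5: n→p (+2) — repeating every 3. The shifts repeat in a cycle of length 3: positions 0,1,… shift by +3, +1, +2, then the pattern repeats.
Decoding lovhsgvu: l−3=i, o−1=n, v−2=t, h−3=e, s−1=r, g−2=e, v−3=s, u−1=t.

interest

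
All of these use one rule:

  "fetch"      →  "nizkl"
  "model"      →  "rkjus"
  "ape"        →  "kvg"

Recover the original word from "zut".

The output letters match the input read backwards, each shifted +6: fetch reversed is hctef. Two steps: reverse the string, then apply a Caesar shift of +6.
Decoding zut: shift back: z−6=t, u−6=o, t−6=n → ton; then reverse → not.

not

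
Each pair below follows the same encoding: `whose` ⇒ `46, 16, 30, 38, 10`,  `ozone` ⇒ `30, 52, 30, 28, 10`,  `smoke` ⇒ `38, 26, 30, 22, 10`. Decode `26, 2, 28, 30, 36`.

w(#23)→46 and h(#8)→16: differences scale by 2, so n = 2·pos + 0. The formula is n = 2×(alphabet index, a=1).
Decoding 26, 2, 28, 30, 36: 26→(26−0)÷2=13=m, 2→(2−0)÷2=1=a, 28→(28−0)÷2=14=n, 30→(30−0)÷2=15=o, 36→(36−0)÷2=18=r.

manor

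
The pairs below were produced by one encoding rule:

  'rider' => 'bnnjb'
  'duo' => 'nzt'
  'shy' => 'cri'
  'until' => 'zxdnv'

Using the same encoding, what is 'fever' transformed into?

The shift depends on letter class: consonant r→b is +10, but vowel i→n is +5. Two shifts are in play — +5 for a/e/i/o/u, +10 for every other letter.
Applying it to fever: f(cons)+10=p, e(vowel)+5=j, v(cons)+10=f, e(vowel)+5=j, r(cons)+10=b.

pjfjb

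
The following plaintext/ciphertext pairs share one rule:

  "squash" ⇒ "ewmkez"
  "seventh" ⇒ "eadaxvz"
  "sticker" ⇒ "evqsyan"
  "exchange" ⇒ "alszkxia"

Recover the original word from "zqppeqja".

hillside

s(18)→e(4) and q(16)→w(22) fit y≡17x+10 (mod 26); the inverse of 17 mod 26 is 23. This is an affine cipher: with a=0,…,z=25, each position x becomes (17x+10) mod 26.
Decoding zqppeqja: z(25)→23·(25−10)≡7=h; q(16)→23·(16−10)≡8=i; p(15)→23·(15−10)≡11=l; p(15)→23·(15−10)≡11=l; e(4)→23·(4−10)≡18=s; q(16)→23·(16−10)≡8=i; j(9)→23·(9−10)≡3=d; a(0)→23·(0−10)≡4=e (all mod 26).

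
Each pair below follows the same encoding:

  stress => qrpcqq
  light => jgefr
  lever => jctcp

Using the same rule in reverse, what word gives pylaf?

Compare letters: s→q is +24, t→r is +24, r→p is +24 — a constant shift. Every letter moves 24 places later in the alphabet, wrapping around z→a.
Decoding pylaf: p−24=r, y−24=a, l−24=n, a−24=c, f−24=h.

ranch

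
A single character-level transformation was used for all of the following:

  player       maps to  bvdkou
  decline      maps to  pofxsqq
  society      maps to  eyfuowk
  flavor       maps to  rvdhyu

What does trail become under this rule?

It's a Vigenère-style cipher with numeric key [12,10,3]: position i shifts by key[i mod 3].
Applying it to trail: t+12=f, r+10=b, a+3=d, i+12=u, l+10=v.

fbduv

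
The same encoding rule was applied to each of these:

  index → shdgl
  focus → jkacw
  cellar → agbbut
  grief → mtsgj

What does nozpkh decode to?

i(8)→s(18) and n(13)→h(7) fit y≡3x+20 (mod 26); the inverse of 3 mod 26 is 9. Each letter's alphabet position (a=0..z=25) is mapped through 3·x+20 mod 26 — an affine cipher.
Undoing it on nozpkh: n(13)→9·(13−20)≡15=p; o(14)→9·(14−20)≡24=y; z(25)→9·(25−20)≡19=t; p(15)→9·(15−20)≡7=h; k(10)→9·(10−20)≡14=o; h(7)→9·(7−20)≡13=n (all mod 26).

python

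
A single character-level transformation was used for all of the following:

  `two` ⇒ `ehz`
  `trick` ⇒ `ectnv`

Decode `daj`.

Compare letters: t→e is +11, w→h is +11, o→z is +11 — a constant shift. It's a constant shift of +11 (ROT11).
Undoing it on daj: d−11=s, a−11=p, j−11=y.

spy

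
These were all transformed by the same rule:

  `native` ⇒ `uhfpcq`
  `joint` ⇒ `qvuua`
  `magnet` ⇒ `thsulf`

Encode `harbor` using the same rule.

Shifts by position in native: pos 0: n→u (+7), pos 1: a→h (+7), pos 2: t→f (+12), pos 3: i→p (+7), pos 4: v→c (+7), pos 5: e→q (+12) — repeating every 3. A repeating key of period 3 is used — shifts +7, +7, +12 over and over.
On harbor: h+7=o, a+7=h, r+12=d, b+7=i, o+7=v, r+12=d.

ohdivd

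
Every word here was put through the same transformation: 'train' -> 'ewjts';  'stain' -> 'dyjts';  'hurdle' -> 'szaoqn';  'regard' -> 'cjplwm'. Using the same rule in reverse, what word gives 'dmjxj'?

shame

The shifts repeat in a cycle of length 3: positions 0,1,… shift by +11, +5, +9, then the pattern repeats.
Decoding dmjxj: d−11=s, m−5=h, j−9=a, x−11=m, j−5=e.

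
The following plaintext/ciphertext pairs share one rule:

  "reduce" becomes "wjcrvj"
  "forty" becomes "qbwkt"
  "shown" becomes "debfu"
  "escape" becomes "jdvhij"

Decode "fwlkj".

This is an affine cipher: with a=0,…,z=25, each position x becomes (7x+7) mod 26.
Undoing it on fwlkj: f(5)→15·(5−7)≡22=w; w(22)→15·(22−7)≡17=r; l(11)→15·(11−7)≡8=i; k(10)→15·(10−7)≡19=t; j(9)→15·(9−7)≡4=e (all mod 26).

write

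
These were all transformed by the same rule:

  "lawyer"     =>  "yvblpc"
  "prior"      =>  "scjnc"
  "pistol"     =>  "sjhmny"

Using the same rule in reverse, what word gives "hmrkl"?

study

l(11)→y(24) and a(0)→v(21) fit y≡5x+21 (mod 26); the inverse of 5 mod 26 is 21. This is an affine cipher: with a=0,…,z=25, each position x becomes (5x+21) mod 26.
Decoding hmrkl: h(7)→21·(7−21)≡18=s; m(12)→21·(12−21)≡19=t; r(17)→21·(17−21)≡20=u; k(10)→21·(10−21)≡3=d; l(11)→21·(11−21)≡24=y (all mod 26).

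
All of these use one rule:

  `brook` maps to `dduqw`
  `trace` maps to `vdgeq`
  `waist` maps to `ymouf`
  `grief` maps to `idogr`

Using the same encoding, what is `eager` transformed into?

gmmgd

It's a Vigenère-style cipher with numeric key [2,12,6]: position i shifts by key[i mod 3].
Applying it to eager: e+2=g, a+12=m, g+6=m, e+2=g, r+12=d.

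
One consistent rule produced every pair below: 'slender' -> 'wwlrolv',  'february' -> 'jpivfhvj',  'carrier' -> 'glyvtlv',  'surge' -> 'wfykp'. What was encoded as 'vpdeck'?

reward

Shifts by position in slender: pos 0: s→w (+4), pos 1: l→w (+11), pos 2: e→l (+7), pos 3: n→r (+4), pos 4: d→o (+11), pos 5: e→l (+7) — repeating every 3. A repeating key of period 3 is used — shifts +4, +11, +7 over and over.
Decoding vpdeck: v−4=r, p−11=e, d−7=w, e−4=a, c−11=r, k−7=d.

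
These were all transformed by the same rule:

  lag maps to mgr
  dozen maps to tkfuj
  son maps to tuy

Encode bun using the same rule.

tah

The output letters match the input read backwards, each shifted +6: lag reversed is gal. The word is reversed, then every letter is shifted forward by 6.
Applying it to bun: reverse → nub; then shift: n+6=t, u+6=a, b+6=h.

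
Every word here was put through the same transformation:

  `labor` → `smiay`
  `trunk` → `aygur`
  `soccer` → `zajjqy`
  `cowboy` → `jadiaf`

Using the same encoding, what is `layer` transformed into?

The shift depends on letter class: consonant l→s is +7, but vowel a→m is +12. The rule splits by letter class: vowels +12, consonants +7.
On layer: l(cons)+7=s, a(vowel)+12=m, y(cons)+7=f, e(vowel)+12=q, r(cons)+7=y.

smfqy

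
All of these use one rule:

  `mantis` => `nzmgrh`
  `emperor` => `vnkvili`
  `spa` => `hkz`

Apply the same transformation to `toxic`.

Each pair mirrors across the alphabet (m↔n, a↔z, n↔m): positions sum to 25. Letters are reflected about the middle of the alphabet (position → 25−position): Atbash.
Applying it to toxic: t↔g, o↔l, x↔c, i↔r, c↔x.

glcrx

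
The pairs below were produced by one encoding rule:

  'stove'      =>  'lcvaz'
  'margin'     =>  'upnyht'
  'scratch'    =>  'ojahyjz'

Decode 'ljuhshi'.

balance

Read the word backwards and shift each letter +7.
Undoing it on ljuhshi: shift back: l−7=e, j−7=c, u−7=n, h−7=a, s−7=l, h−7=a, i−7=b → ecnalab; then reverse → balance.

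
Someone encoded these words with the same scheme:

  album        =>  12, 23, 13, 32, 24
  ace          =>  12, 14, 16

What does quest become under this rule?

28, 32, 16, 30, 31

a is letter #1 and maps to 12: an offset of 11. The number is (letter's place in the alphabet, a=1) + 11.
For quest: q=17→28, u=21→32, e=5→16, s=19→30, t=20→31.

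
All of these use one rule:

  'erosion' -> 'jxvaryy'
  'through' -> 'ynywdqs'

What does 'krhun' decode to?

flame

In erosion: e→j is +5, r→x is +6, o→v is +7, s→a is +8 — the shift increases by 1 each position. Letter i (0-indexed) is shifted by i+5, so successive shifts are 5, 6, 7, ….
Undoing it on krhun: k−5=f, r−6=l, h−7=a, u−8=m, n−9=e.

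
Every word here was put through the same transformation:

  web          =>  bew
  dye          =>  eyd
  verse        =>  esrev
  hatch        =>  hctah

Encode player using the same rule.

reyalp

The output letters match the input read backwards: web reversed is bew. The word is simply reversed.
Applying it to player: reverse → reyalp.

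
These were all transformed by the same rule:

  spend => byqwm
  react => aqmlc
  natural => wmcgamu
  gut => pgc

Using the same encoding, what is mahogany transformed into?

vmqapmwh

Vowels shift forward by 12 and consonants shift forward by 9.
Applying it to mahogany: m(cons)+9=v, a(vowel)+12=m, h(cons)+9=q, o(vowel)+12=a, g(cons)+9=p, a(vowel)+12=m, n(cons)+9=w, y(cons)+9=h.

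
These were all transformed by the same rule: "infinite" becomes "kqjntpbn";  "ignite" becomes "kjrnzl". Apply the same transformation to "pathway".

In infinite: i→k is +2, n→q is +3, f→j is +4, i→n is +5 — the shift increases by 1 each position. The shift increases by 1 at each position, starting from +2: 2, 3, 4, ….
For pathway: p+2=r, a+3=d, t+4=x, h+5=m, w+6=c, a+7=h, y+8=g.

rdxmchg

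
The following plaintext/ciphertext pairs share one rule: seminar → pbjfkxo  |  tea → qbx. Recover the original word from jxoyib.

marble

Compare letters: s→p is +23, e→b is +23, m→j is +23 — a constant shift. Each letter is shifted forward by 23 in the alphabet (a Caesar shift of +23).
Undoing it on jxoyib: j−23=m, x−23=a, o−23=r, y−23=b, i−23=l, b−23=e.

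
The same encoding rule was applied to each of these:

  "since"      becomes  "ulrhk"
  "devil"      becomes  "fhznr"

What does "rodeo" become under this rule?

In since: s→u is +2, i→l is +3, n→r is +4, c→h is +5 — the shift increases by 1 each position. Each letter shifts forward by (position + 2), i.e. 2, 3, 4, … — the shift grows by one for each successive letter.
For rodeo: r+2=t, o+3=r, d+4=h, e+5=j, o+6=u.

trhju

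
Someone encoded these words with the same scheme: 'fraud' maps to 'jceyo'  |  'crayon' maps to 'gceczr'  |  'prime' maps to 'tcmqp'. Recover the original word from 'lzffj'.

Shifts by position in fraud: pos 0: f→j (+4), pos 1: r→c (+11), pos 2: a→e (+4), pos 3: u→y (+4), pos 4: d→o (+11) — repeating every 3. It's a Vigenère-style cipher with numeric key [4,11,4]: position i shifts by key[i mod 3].
Reversing it on lzffj: l−4=h, z−11=o, f−4=b, f−4=b, j−11=y.

hobby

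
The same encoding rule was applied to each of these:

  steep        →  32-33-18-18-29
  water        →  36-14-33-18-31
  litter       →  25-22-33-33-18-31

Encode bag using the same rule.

15-14-20

The number is (letter's place in the alphabet, a=1) + 13.
For bag: b=2→15, a=1→14, g=7→20.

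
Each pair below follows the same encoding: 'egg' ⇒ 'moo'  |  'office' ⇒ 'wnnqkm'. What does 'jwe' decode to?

bow

Compare letters: e→m is +8, g→o is +8, g→o is +8 — a constant shift. This is a Caesar cipher with shift 8.
Undoing it on jwe: j−8=b, w−8=o, e−8=w.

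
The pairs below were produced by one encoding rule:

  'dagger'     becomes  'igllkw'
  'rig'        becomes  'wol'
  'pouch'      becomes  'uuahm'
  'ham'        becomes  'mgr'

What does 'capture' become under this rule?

hguyawk

The shift depends on letter class: consonant d→i is +5, but vowel a→g is +6. Vowels shift forward by 6 and consonants shift forward by 5.
On capture: c(cons)+5=h, a(vowel)+6=g, p(cons)+5=u, t(cons)+5=y, u(vowel)+6=a, r(cons)+5=w, e(vowel)+6=k.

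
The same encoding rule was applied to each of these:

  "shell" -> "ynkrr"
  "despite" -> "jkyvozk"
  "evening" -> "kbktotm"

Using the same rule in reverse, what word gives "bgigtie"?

This is a Caesar cipher with shift 6.
Undoing it on bgigtie: b−6=v, g−6=a, i−6=c, g−6=a, t−6=n, i−6=c, e−6=y.

vacancy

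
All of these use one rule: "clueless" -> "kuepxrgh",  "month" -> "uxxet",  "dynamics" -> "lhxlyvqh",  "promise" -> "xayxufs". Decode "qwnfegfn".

industry

In clueless: c→k is +8, l→u is +9, u→e is +10, e→p is +11 — the shift increases by 1 each position. The shift increases by 1 at each position, starting from +8: 8, 9, 10, ….
Undoing it on qwnfegfn: q−8=i, w−9=n, n−10=d, f−11=u, e−12=s, g−13=t, f−14=r, n−15=y.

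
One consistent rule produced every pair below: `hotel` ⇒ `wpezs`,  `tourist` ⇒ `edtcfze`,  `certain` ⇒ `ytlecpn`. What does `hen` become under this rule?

yps

Two steps: reverse the string, then apply a Caesar shift of +11.
Applying it to hen: reverse → neh; then shift: n+11=y, e+11=p, h+11=s.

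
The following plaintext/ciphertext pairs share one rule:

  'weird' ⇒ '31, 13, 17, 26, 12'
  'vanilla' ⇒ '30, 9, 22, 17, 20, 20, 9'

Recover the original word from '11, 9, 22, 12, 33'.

w is letter #23 and maps to 31: an offset of 8. Letters become their 1-based position plus 8 (so a→9, b→10, …).
Decoding 11, 9, 22, 12, 33: 11→(11−8)÷1=3=c, 9→(9−8)÷1=1=a, 22→(22−8)÷1=14=n, 12→(12−8)÷1=4=d, 33→(33−8)÷1=25=y.

candy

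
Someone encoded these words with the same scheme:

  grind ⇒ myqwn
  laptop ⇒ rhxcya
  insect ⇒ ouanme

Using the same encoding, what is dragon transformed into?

The shift increases by 1 at each position, starting from +6: 6, 7, 8, ….
On dragon: d+6=j, r+7=y, a+8=i, g+9=p, o+10=y, n+11=y.

jyipyy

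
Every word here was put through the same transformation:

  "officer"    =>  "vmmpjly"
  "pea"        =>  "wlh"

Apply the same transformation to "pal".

Compare letters: o→v is +7, f→m is +7, f→m is +7 — a constant shift. Every letter moves 7 places later in the alphabet, wrapping around z→a.
Applying it to pal: p+7=w, a+7=h, l+7=s.

whs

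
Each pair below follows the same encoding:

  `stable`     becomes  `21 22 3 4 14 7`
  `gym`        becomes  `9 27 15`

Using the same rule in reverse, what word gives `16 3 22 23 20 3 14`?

natural

Letters become their 1-based position plus 2 (so a→3, b→4, …).
Decoding 16 3 22 23 20 3 14: 16→(16−2)÷1=14=n, 3→(3−2)÷1=1=a, 22→(22−2)÷1=20=t, 23→(23−2)÷1=21=u, 20→(20−2)÷1=18=r, 3→(3−2)÷1=1=a, 14→(14−2)÷1=12=l.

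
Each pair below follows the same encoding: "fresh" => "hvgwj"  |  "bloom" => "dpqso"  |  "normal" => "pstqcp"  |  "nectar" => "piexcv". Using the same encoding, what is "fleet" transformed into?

hpgiv

Shifts by position in fresh: pos 0: f→h (+2), pos 1: r→v (+4), pos 2: e→g (+2), pos 3: s→w (+4) — repeating every 2. It's a Vigenère-style cipher with numeric key [2,4]: position i shifts by key[i mod 2].
Applying it to fleet: f+2=h, l+4=p, e+2=g, e+4=i, t+2=v.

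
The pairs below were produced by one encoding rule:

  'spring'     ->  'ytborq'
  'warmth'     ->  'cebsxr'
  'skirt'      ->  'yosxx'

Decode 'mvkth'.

A repeating key of period 3 is used — shifts +6, +4, +10 over and over.
Decoding mvkth: m−6=g, v−4=r, k−10=a, t−6=n, h−4=d.

grand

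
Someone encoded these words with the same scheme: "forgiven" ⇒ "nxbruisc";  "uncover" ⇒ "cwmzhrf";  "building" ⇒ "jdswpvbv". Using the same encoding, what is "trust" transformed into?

baedf

Each letter shifts forward by (position + 8), i.e. 8, 9, 10, … — the shift grows by one for each successive letter.
For trust: t+8=b, r+9=a, u+10=e, s+11=d, t+12=f.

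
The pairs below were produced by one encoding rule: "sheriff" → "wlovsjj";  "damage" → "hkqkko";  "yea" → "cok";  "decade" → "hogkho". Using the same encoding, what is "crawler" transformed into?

gvkapov

The shift depends on letter class: consonant s→w is +4, but vowel e→o is +10. Two shifts are in play — +10 for a/e/i/o/u, +4 for every other letter.
On crawler: c(cons)+4=g, r(cons)+4=v, a(vowel)+10=k, w(cons)+4=a, l(cons)+4=p, e(vowel)+10=o, r(cons)+4=v.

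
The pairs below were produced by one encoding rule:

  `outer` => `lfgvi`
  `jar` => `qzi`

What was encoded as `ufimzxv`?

furnace

Each pair mirrors across the alphabet (o↔l, u↔f, t↔g): positions sum to 25. This is the alphabet-reversal cipher (Atbash): a becomes z, b becomes y, etc.
Undoing it on ufimzxv: u↔f, f↔u, i↔r, m↔n, z↔a, x↔c, v↔e.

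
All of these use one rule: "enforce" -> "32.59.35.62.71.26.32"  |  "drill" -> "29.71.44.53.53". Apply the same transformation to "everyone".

32.83.32.71.92.62.59.32

e(#5)→32 and n(#14)→59: differences scale by 3, so n = 3·pos + 17. Each letter becomes 3×(its alphabet position, a=1..z=26) + 17.
For everyone: e=5→32, v=22→83, e=5→32, r=18→71, y=25→92, o=15→62, n=14→59, e=5→32.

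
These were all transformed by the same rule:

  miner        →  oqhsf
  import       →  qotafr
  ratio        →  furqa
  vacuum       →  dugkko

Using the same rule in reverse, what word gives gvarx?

cloth

Treating letters as 0–25, the rule is x ↦ 19x + 20 (mod 26).
Undoing it on gvarx: g(6)→11·(6−20)≡2=c; v(21)→11·(21−20)≡11=l; a(0)→11·(0−20)≡14=o; r(17)→11·(17−20)≡19=t; x(23)→11·(23−20)≡7=h (all mod 26).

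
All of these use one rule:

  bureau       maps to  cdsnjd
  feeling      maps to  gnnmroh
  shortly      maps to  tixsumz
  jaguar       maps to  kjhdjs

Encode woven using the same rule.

The shift depends on letter class: consonant b→c is +1, but vowel u→d is +9. Two shifts are in play — +9 for a/e/i/o/u, +1 for every other letter.
On woven: w(cons)+1=x, o(vowel)+9=x, v(cons)+1=w, e(vowel)+9=n, n(cons)+1=o.

xxwno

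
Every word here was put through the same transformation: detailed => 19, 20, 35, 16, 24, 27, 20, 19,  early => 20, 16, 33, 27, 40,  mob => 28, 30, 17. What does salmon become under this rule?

Each letter is replaced by its alphabet position (a=1..z=26) + 15.
On salmon: s=19→34, a=1→16, l=12→27, m=13→28, o=15→30, n=14→29.

34, 16, 27, 28, 30, 29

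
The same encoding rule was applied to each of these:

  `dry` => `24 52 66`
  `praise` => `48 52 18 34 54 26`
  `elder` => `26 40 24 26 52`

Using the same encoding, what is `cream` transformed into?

22 52 26 18 42

d(#4)→24 and r(#18)→52: differences scale by 2, so n = 2·pos + 16. With a=1..z=26, the number is 2·pos + 16.
On cream: c=3→22, r=18→52, e=5→26, a=1→18, m=13→42.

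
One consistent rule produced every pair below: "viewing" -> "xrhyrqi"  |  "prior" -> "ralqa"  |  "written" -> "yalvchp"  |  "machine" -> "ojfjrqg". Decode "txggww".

A repeating key of period 3 is used — shifts +2, +9, +3 over and over.
Undoing it on txggww: t−2=r, x−9=o, g−3=d, g−2=e, w−9=n, w−3=t.

rodent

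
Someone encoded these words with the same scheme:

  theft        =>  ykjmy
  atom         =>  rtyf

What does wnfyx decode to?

stair

The output letters match the input read backwards, each shifted +5: theft reversed is tfeht. The word is reversed, then every letter is shifted forward by 5.
Reversing it on wnfyx: shift back: w−5=r, n−5=i, f−5=a, y−5=t, x−5=s → riats; then reverse → stair.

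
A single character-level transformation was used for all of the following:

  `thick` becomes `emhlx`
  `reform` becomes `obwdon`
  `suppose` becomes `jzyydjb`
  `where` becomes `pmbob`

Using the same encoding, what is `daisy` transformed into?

t(19)→e(4) and h(7)→m(12) fit y≡21x+21 (mod 26); the inverse of 21 mod 26 is 5. Treating letters as 0–25, the rule is x ↦ 21x + 21 (mod 26).
Applying it to daisy: d(3)→21·3+21≡6=g; a(0)→21·0+21≡21=v; i(8)→21·8+21≡7=h; s(18)→21·18+21≡9=j; y(24)→21·24+21≡5=f (all mod 26).

gvhjf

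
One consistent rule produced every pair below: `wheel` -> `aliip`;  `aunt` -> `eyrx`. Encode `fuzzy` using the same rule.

Compare letters: w→a is +4, h→l is +4, e→i is +4 — a constant shift. This is a Caesar cipher with shift 4.
Applying it to fuzzy: f+4=j, u+4=y, z+4=d, z+4=d, y+4=c.

jyddc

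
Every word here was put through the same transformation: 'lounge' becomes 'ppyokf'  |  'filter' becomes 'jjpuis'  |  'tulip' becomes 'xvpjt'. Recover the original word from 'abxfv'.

water

Shifts by position in lounge: pos 0: l→p (+4), pos 1: o→p (+1), pos 2: u→y (+4), pos 3: n→o (+1) — repeating every 2. The shifts repeat in a cycle of length 2: positions 0,1,… shift by +4, +1, then the pattern repeats.
Undoing it on abxfv: a−4=w, b−1=a, x−4=t, f−1=e, v−4=r.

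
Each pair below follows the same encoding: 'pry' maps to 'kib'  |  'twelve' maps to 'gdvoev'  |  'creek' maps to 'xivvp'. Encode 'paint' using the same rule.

Each pair mirrors across the alphabet (p↔k, r↔i, y↔b): positions sum to 25. This is the alphabet-reversal cipher (Atbash): a becomes z, b becomes y, etc.
For paint: p↔k, a↔z, i↔r, n↔m, t↔g.

kzrmg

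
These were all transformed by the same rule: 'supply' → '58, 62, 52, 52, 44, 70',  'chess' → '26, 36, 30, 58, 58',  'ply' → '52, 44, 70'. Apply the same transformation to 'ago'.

22, 34, 50

s(#19)→58 and u(#21)→62: differences scale by 2, so n = 2·pos + 20. Each letter becomes 2×(its alphabet position, a=1..z=26) + 20.
For ago: a=1→22, g=7→34, o=15→50.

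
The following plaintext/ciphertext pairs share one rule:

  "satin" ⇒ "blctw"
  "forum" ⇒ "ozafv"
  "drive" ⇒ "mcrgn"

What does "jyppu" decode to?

angel

Shifts by position in satin: pos 0: s→b (+9), pos 1: a→l (+11), pos 2: t→c (+9), pos 3: i→t (+11) — repeating every 2. A repeating key of period 2 is used — shifts +9, +11 over and over.
Reversing it on jyppu: j−9=a, y−11=n, p−9=g, p−11=e, u−9=l.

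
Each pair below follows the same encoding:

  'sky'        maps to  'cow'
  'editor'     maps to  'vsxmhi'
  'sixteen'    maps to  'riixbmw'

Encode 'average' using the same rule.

The output letters match the input read backwards, each shifted +4: sky reversed is yks. Read the word backwards and shift each letter +4.
On average: reverse → egareva; then shift: e+4=i, g+4=k, a+4=e, r+4=v, e+4=i, v+4=z, a+4=e.

ikevize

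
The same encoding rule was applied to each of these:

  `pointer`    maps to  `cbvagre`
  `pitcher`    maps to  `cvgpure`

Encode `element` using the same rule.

This is a Caesar cipher with shift 13.
On element: e+13=r, l+13=y, e+13=r, m+13=z, e+13=r, n+13=a, t+13=g.

ryrzrag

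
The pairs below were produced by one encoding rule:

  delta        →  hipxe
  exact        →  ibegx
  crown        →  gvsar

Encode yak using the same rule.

ceo

Each letter is shifted forward by 4 in the alphabet (a Caesar shift of +4).
On yak: y+4=c, a+4=e, k+4=o.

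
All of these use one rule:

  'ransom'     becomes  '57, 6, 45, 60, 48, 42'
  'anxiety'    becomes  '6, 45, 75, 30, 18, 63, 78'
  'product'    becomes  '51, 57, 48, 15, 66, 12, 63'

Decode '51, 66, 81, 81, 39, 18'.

With a=1..z=26, the number is 3·pos + 3.
Reversing it on 51, 66, 81, 81, 39, 18: 51→(51−3)÷3=16=p, 66→(66−3)÷3=21=u, 81→(81−3)÷3=26=z, 81→(81−3)÷3=26=z, 39→(39−3)÷3=12=l, 18→(18−3)÷3=5=e.

puzzle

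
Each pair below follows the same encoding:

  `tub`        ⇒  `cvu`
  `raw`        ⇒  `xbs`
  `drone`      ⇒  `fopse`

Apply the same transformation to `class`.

ttbmd

Two steps: reverse the string, then apply a Caesar shift of +1.
For class: reverse → ssalc; then shift: s+1=t, s+1=t, a+1=b, l+1=m, c+1=d.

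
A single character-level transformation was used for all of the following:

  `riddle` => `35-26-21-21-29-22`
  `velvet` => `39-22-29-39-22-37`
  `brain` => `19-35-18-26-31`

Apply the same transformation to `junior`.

27-38-31-26-32-35

The number is (letter's place in the alphabet, a=1) + 17.
On junior: j=10→27, u=21→38, n=14→31, i=9→26, o=15→32, r=18→35.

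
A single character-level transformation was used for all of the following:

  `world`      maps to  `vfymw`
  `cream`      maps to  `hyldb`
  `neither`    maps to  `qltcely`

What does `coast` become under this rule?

Treating letters as 0–25, the rule is x ↦ 15x + 3 (mod 26).
On coast: c(2)→15·2+3≡7=h; o(14)→15·14+3≡5=f; a(0)→15·0+3≡3=d; s(18)→15·18+3≡13=n; t(19)→15·19+3≡2=c (all mod 26).

hfdnc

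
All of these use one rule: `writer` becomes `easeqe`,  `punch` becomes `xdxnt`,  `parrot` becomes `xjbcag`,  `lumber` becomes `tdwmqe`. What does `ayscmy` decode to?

The shift increases by 1 at each position, starting from +8: 8, 9, 10, ….
Decoding ayscmy: a−8=s, y−9=p, s−10=i, c−11=r, m−12=a, y−13=l.

spiral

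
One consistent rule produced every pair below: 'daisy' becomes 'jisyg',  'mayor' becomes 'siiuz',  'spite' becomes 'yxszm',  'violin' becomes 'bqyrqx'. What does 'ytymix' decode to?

slogan

A repeating key of period 3 is used — shifts +6, +8, +10 over and over.
Reversing it on ytymix: y−6=s, t−8=l, y−10=o, m−6=g, i−8=a, x−10=n.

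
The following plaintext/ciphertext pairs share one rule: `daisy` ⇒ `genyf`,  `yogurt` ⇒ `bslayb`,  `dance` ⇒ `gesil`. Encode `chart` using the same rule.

Each letter shifts forward by (position + 3), i.e. 3, 4, 5, … — the shift grows by one for each successive letter.
For chart: c+3=f, h+4=l, a+5=f, r+6=x, t+7=a.

flfxa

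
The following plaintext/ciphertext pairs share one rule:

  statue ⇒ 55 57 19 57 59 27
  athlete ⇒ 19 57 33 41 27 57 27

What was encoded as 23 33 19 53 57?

chart

Each letter becomes 2×(its alphabet position, a=1..z=26) + 17.
Decoding 23 33 19 53 57: 23→(23−17)÷2=3=c, 33→(33−17)÷2=8=h, 19→(19−17)÷2=1=a, 53→(53−17)÷2=18=r, 57→(57−17)÷2=20=t.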